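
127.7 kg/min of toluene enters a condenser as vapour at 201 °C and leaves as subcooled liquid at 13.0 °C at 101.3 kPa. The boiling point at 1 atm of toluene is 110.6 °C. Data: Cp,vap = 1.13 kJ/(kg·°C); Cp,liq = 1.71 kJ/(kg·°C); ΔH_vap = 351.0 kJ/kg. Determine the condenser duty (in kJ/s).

Q_c = 1320 kJ/s

vapour 201→110.6 °C: -102.15 kJ/kg
condensation at 110.6 °C: -351 kJ/kg
liquid 110.6→13.0 °C: -166.9 kJ/kg
Δh = -102.15 + -351 + -166.9 = -620.05 kJ/kg
Q = ṁ·Δh = 127.7 kg/min × -620.05 kJ/kg = -79180 kJ/min
|Q| = 1319.7 kW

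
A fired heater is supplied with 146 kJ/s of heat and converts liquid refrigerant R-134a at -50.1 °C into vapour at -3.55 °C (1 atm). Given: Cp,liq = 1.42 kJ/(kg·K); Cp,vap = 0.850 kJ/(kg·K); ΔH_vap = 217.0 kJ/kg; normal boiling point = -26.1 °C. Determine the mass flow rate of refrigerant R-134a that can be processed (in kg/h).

Δh = 1.42×(-26.1−-50.1) + 217.0 + 0.850×(-3.55−-26.1) = 270.25 kJ/kg
Q = 146 kJ/s = 146 kJ/s = 525600 kJ/h
ṁ = Q/Δh = 525600 / 270.25 = 1944.9 kg/h

ṁ = 1940 kg/h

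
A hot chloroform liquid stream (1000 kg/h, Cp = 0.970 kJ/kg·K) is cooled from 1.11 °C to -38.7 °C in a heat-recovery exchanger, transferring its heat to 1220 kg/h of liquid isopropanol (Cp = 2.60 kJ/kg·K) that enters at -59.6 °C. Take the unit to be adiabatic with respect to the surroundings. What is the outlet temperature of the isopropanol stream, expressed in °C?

T_c,out = -47.4 °C

Heat released by hot stream: Q = 1000 × 0.970 × (1.11 − -38.7) = 38616 kJ/h
Energy balance on cold side (adiabatic exchanger): Q = ṁ_c·Cp_c·(T_c,out − T_c,in)
T_c,out = -59.6 + 38616/(1220 × 2.60) = -47.426 °C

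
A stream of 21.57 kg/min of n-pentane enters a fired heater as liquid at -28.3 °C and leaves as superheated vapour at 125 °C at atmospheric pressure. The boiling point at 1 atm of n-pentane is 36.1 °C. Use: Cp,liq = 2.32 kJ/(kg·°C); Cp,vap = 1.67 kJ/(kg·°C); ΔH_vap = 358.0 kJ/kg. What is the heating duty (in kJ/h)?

Q = 849000 kJ/h

liquid -28.3→36.1 °C: 149.41 kJ/kg
vaporisation at 36.1 °C: 358 kJ/kg
vapour 36.1→125 °C: 148.46 kJ/kg
Δh = 149.41 + 358 + 148.46 = 655.87 kJ/kg
Q = ṁ·Δh = 21.57 kg/min × 655.87 kJ/kg = 14147 kJ/min
|Q| = 235.79 kW = 848830 kJ/h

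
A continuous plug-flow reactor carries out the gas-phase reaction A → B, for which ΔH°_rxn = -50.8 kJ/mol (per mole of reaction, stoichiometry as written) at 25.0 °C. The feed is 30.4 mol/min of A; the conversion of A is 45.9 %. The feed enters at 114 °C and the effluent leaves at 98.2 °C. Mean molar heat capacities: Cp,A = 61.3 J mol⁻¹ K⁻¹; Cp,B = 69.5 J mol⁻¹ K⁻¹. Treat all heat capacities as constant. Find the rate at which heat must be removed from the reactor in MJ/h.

Q_out = 43.8 MJ/h

Extent of reaction ξ = 0.459 × 30.4 = 13.954 mol/min
Reaction term: ξ·ΔH°_rxn = 13.954 × -50.8 = -708.84 kJ/min
Sensible, feed 114→25 °C: -165.85 kJ/min
Outlet flows (mol/min): A 16.446, B 13.954
Sensible, products 25→98.2 °C: 144.79 kJ/min
Q = ΔH = -729.91 kJ/min = -12.165 kW
Heat removed = 43.795 MJ/h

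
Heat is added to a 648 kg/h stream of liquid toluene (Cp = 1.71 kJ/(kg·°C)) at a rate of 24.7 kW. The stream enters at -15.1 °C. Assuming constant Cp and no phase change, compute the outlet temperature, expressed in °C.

Q = 24.7 kW = 88920 kJ/h
ΔT = Q/(ṁ·Cp) = 88920/(648×1.71) = 80.247 K
T_out = -15.1 + 80.247 = 65.147 °C

T_out = 65.1 °C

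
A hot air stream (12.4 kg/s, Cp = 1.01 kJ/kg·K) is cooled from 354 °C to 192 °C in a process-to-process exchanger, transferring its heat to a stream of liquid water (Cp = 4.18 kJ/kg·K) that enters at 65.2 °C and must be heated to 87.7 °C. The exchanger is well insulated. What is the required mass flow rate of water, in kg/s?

ṁ_c = 21.6 kg/s

Heat released by hot stream: Q = 12.4 × 1.01 × (354 − 192) = 2028.9 kJ/s
Energy balance on cold side (adiabatic exchanger): Q = ṁ_c·Cp_c·(T_c,out − T_c,in)
ṁ_c = 2028.9 / [4.18 × (87.7 − 65.2)] = 21.572 kg/s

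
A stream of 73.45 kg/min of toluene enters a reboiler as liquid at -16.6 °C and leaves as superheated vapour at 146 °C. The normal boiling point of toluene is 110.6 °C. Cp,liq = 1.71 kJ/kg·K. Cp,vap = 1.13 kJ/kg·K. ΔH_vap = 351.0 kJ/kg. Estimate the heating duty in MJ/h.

liquid -16.6→110.6 °C: 217.51 kJ/kg
vaporisation at 110.6 °C: 351 kJ/kg
vapour 110.6→146 °C: 40.002 kJ/kg
Δh = 217.51 + 351 + 40.002 = 608.51 kJ/kg
Q = ṁ·Δh = 73.45 kg/min × 608.51 kJ/kg = 44695 kJ/min
|Q| = 744.92 kW = 2681.7 MJ/h

Q = 2680 MJ/h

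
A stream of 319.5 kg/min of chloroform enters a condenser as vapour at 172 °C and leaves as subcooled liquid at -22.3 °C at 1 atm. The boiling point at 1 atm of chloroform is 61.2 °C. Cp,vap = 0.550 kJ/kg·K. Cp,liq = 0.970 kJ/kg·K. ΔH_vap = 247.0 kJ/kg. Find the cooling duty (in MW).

Q_c = 2.07 MW

vapour 172→61.2 °C: -60.94 kJ/kg
condensation at 61.2 °C: -247 kJ/kg
liquid 61.2→-22.3 °C: -80.995 kJ/kg
Δh = -60.94 + -247 + -80.995 = -388.94 kJ/kg
Q = ṁ·Δh = 319.5 kg/min × -388.94 kJ/kg = -124260 kJ/min
|Q| = 2071.1 kW = 2.0711 MW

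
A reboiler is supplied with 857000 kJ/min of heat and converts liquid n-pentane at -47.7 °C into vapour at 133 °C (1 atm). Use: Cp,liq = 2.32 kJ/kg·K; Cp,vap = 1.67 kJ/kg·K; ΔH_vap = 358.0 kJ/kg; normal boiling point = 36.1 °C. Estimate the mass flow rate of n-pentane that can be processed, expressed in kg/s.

ṁ = 20.0 kg/s

Δh = 2.32×(36.1−-47.7) + 358.0 + 1.67×(133−36.1) = 714.24 kJ/kg
Q = 857000 kJ/min = 14283 kJ/s = 14283 kJ/s
ṁ = Q/Δh = 14283 / 714.24 = 19.998 kg/s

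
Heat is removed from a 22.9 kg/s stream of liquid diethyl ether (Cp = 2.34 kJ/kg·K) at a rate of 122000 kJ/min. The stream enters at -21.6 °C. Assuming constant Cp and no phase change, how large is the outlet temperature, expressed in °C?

Q = 122000 kJ/min = 2033.3 kJ/s
ΔT = Q/(ṁ·Cp) = 2033.3/(22.9×2.34) = 37.945 K
T_out = -21.6 − 37.945 = -59.545 °C

T_out = -59.5 °C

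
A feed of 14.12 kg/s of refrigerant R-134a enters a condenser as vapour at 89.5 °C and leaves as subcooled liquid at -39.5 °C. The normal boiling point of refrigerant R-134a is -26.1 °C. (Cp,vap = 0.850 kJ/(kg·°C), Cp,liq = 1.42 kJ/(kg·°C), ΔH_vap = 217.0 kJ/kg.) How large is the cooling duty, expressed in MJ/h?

Q_c = 17000 MJ/h

vapour 89.5→-26.1 °C: -98.26 kJ/kg
condensation at -26.1 °C: -217 kJ/kg
liquid -26.1→-39.5 °C: -19.028 kJ/kg
Δh = -98.26 + -217 + -19.028 = -334.29 kJ/kg
Q = ṁ·Δh = 14.12 kg/s × -334.29 kJ/kg = -4720.1 kJ/s
|Q| = 4720.1 kW = 16993 MJ/h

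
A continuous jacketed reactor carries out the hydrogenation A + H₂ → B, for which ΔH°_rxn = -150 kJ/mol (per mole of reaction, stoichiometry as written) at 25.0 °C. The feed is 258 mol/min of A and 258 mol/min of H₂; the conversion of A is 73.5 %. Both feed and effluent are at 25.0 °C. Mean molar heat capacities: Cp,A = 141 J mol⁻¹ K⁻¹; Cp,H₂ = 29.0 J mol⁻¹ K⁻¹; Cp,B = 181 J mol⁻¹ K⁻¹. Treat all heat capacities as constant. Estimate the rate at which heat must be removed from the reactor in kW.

Q_out = 474 kW

Extent of reaction ξ = 0.735 × 258 = 189.63 mol/min
Reaction term: ξ·ΔH°_rxn = 189.63 × -150 = -28444 kJ/min
Q = ΔH = -28444 kJ/min = -474.07 kW
Heat removed = 474.07 kW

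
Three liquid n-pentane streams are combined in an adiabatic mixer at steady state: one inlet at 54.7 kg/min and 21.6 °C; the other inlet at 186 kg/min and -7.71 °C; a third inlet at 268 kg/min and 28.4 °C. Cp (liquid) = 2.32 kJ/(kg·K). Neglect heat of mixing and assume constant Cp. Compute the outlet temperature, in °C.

T_out = 14.5 °C

Energy balance with Q = 0: Σ ṁᵢCp,ᵢ(T_out − Tᵢ) = 0
T_out = Σ ṁᵢCp,ᵢTᵢ / Σ ṁᵢCp,ᵢ
      = 17072 / 1180.2 = 14.466 °C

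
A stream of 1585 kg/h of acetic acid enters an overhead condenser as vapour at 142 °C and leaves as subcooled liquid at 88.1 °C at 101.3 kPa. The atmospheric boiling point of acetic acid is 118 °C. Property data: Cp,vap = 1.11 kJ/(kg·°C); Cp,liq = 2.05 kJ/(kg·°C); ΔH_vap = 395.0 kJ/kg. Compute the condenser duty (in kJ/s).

vapour 142→118 °C: -26.64 kJ/kg
condensation at 118 °C: -395 kJ/kg
liquid 118→88.1 °C: -61.295 kJ/kg
Δh = -26.64 + -395 + -61.295 = -482.94 kJ/kg
Q = ṁ·Δh = 1585 kg/h × -482.94 kJ/kg = -765450 kJ/h
|Q| = 212.63 kW

Q_c = 213 kJ/s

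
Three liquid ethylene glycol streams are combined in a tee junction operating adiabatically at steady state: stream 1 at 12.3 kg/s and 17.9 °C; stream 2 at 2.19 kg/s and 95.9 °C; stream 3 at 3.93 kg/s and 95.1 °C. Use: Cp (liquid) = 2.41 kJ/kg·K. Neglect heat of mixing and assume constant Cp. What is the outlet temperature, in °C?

T_out = 43.6 °C

No heat crosses the boundary, so H_out = H_in.
Σ ṁᵢCp,ᵢTᵢ = 12.3×2.41×17.9 + 2.19×2.41×95.9 + 3.93×2.41×95.1 = 1937.5
Σ ṁᵢCp,ᵢ = 12.3×2.41 + 2.19×2.41 + 3.93×2.41 = 44.392
T_out = 1937.5 / 44.392 = 43.645 °C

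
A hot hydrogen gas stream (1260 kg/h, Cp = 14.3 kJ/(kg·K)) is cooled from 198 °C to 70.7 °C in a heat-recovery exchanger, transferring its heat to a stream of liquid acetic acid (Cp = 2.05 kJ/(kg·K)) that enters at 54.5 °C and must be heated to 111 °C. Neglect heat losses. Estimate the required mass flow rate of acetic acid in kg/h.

ṁ_c = 19800 kg/h

Heat released by hot stream: Q = 1260 × 14.3 × (198 − 70.7) = 2.2937e+06 kJ/h
Energy balance on cold side (adiabatic exchanger): Q = ṁ_c·Cp_c·(T_c,out − T_c,in)
ṁ_c = 2.2937e+06 / [2.05 × (111 − 54.5)] = 19803 kg/h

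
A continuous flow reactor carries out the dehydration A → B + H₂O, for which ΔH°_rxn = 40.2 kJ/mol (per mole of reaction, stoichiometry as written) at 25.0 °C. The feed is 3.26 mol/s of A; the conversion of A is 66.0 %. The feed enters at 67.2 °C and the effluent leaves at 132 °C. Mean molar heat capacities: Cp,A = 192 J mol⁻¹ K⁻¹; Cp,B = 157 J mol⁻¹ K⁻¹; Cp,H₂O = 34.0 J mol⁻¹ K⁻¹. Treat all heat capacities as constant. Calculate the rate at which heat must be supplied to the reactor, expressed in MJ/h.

Extent of reaction ξ = 0.660 × 3.26 = 2.1516 mol/s
Reaction term: ξ·ΔH°_rxn = 2.1516 × 40.2 = 86.494 kJ/s
Sensible, feed 67.2→25 °C: -26.414 kJ/s
Outlet flows (mol/s): A 1.1084, B 2.1516, H₂O 2.1516
Sensible, products 25→132 °C: 66.743 kJ/s
Q = ΔH = 126.82 kJ/s = 126.82 kW
Heat supplied = 456.57 MJ/h

Q_in = 457 MJ/h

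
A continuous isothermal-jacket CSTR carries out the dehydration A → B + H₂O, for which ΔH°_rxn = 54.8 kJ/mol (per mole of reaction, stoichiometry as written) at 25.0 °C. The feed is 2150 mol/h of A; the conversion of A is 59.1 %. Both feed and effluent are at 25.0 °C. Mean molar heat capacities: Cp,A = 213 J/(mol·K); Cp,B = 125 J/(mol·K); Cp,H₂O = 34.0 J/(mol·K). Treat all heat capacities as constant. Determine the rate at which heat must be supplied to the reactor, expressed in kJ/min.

Extent of reaction ξ = 0.591 × 2150 = 1270.6 mol/h
Reaction term: ξ·ΔH°_rxn = 1270.6 × 54.8 = 69632 kJ/h
Q = ΔH = 69632 kJ/h = 19.342 kW
Heat supplied = 1160.5 kJ/min

Q_in = 1160 kJ/min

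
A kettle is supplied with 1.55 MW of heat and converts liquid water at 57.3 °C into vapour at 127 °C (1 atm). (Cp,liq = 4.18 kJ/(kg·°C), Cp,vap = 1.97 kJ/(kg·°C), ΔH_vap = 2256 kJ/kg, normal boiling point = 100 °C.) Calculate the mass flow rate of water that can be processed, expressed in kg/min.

ṁ = 37.4 kg/min

Δh = 4.18×(100−57.3) + 2256 + 1.97×(127−100) = 2487.7 kJ/kg
Q = 1.55 MW = 1550 kJ/s = 93000 kJ/min
ṁ = Q/Δh = 93000 / 2487.7 = 37.384 kg/min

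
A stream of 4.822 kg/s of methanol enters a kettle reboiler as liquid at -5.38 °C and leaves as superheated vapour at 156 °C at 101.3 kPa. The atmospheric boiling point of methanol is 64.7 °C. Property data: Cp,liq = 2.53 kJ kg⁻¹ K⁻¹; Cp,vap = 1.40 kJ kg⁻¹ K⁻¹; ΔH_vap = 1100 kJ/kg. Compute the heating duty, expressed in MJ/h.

Q = 24400 MJ/h

liquid -5.38→64.7 °C: 177.3 kJ/kg
vaporisation at 64.7 °C: 1100 kJ/kg
vapour 64.7→156 °C: 127.82 kJ/kg
Δh = 177.3 + 1100 + 127.82 = 1405.1 kJ/kg
Q = ṁ·Δh = 4.822 kg/s × 1405.1 kJ/kg = 6775.5 kJ/s
|Q| = 6775.5 kW = 24392 MJ/h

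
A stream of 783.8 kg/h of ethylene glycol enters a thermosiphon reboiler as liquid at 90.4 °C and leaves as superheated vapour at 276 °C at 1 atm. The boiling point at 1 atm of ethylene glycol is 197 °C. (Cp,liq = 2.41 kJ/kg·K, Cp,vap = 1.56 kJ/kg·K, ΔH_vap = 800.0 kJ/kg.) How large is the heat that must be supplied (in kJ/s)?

liquid 90.4→197 °C: 256.91 kJ/kg
vaporisation at 197 °C: 800 kJ/kg
vapour 197→276 °C: 123.24 kJ/kg
Δh = 256.91 + 800 + 123.24 = 1180.1 kJ/kg
Q = ṁ·Δh = 783.8 kg/h × 1180.1 kJ/kg = 925000 kJ/h
|Q| = 256.94 kW

Q = 257 kJ/s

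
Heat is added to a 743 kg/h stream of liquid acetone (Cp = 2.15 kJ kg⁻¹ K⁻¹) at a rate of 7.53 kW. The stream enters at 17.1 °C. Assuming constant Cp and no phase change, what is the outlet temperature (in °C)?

Q = 7.53 kW = 27108 kJ/h
ΔT = Q/(ṁ·Cp) = 27108/(743×2.15) = 16.97 K
T_out = 17.1 + 16.97 = 34.07 °C

T_out = 34.1 °C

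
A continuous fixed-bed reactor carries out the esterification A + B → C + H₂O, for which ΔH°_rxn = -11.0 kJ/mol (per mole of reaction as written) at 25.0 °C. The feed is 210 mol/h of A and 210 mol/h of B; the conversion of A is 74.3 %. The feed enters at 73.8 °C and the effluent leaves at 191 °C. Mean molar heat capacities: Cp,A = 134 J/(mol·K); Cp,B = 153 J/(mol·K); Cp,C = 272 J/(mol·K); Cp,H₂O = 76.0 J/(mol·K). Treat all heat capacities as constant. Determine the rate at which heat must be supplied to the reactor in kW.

Extent of reaction ξ = 0.743 × 210 = 156.03 mol/h
Reaction term: ξ·ΔH°_rxn = 156.03 × -11.0 = -1716.3 kJ/h
Sensible, feed 73.8→25 °C: -2941.2 kJ/h
Outlet flows (mol/h): A 53.97, B 53.97, C 156.03, H₂O 156.03
Sensible, products 25→191 °C: 11585 kJ/h
Q = ΔH = 6927.3 kJ/h = 1.9242 kW
Heat supplied = 1.9242 kW

Q_in = 1.92 kW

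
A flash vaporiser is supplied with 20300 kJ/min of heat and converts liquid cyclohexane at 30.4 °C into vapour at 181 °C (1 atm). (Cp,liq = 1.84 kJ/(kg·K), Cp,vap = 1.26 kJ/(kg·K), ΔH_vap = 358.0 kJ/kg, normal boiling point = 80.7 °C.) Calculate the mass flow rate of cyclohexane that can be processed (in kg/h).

Δh = 1.84×(80.7−30.4) + 358.0 + 1.26×(181−80.7) = 576.93 kJ/kg
Q = 20300 kJ/min = 338.33 kJ/s = 1.218e+06 kJ/h
ṁ = Q/Δh = 1.218e+06 / 576.93 = 2111.2 kg/h

ṁ = 2110 kg/h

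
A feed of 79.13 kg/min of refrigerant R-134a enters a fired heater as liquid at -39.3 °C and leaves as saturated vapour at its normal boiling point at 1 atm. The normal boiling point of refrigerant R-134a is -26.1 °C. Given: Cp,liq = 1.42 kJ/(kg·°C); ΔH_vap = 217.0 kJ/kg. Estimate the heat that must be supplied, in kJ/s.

Q = 311 kJ/s

liquid -39.3→-26.1 °C: 18.744 kJ/kg
vaporisation at -26.1 °C: 217 kJ/kg
Δh = 18.744 + 217 = 235.74 kJ/kg
Q = ṁ·Δh = 79.13 kg/min × 235.74 kJ/kg = 18654 kJ/min
|Q| = 310.91 kW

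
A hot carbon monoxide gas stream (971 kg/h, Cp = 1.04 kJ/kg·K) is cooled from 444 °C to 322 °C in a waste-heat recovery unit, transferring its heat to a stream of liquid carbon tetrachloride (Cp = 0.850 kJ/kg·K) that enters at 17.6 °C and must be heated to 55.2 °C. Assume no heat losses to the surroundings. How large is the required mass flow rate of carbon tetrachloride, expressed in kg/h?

Heat released by hot stream: Q = 971 × 1.04 × (444 − 322) = 123200 kJ/h
Energy balance on cold side (adiabatic exchanger): Q = ṁ_c·Cp_c·(T_c,out − T_c,in)
ṁ_c = 123200 / [0.850 × (55.2 − 17.6)] = 3854.8 kg/h

ṁ_c = 3850 kg/h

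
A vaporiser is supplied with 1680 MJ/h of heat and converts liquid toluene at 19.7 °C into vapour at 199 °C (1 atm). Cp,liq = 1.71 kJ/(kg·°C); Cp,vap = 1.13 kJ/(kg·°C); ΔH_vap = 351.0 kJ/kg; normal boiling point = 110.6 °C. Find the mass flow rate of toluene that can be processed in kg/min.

Δh = 1.71×(110.6−19.7) + 351.0 + 1.13×(199−110.6) = 606.33 kJ/kg
Q = 1680 MJ/h = 466.67 kJ/s = 28000 kJ/min
ṁ = Q/Δh = 28000 / 606.33 = 46.179 kg/min

ṁ = 46.2 kg/min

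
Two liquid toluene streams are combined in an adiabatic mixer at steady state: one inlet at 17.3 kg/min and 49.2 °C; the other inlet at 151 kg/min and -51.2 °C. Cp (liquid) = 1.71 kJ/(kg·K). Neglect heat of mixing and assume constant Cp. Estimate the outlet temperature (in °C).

No heat crosses the boundary, so H_out = H_in.
Σ ṁᵢCp,ᵢTᵢ = 17.3×1.71×49.2 + 151×1.71×-51.2 = -11765
Σ ṁᵢCp,ᵢ = 17.3×1.71 + 151×1.71 = 287.79
T_out = -11765 / 287.79 = -40.88 °C

T_out = -40.9 °C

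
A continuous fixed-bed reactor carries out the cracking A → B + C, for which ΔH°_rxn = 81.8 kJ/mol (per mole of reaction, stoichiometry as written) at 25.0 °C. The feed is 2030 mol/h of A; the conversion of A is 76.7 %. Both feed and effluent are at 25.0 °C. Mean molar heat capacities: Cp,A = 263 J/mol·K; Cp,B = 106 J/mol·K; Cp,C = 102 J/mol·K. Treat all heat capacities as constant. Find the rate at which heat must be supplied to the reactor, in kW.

Q_in = 35.4 kW

Extent of reaction ξ = 0.767 × 2030 = 1557 mol/h
Reaction term: ξ·ΔH°_rxn = 1557 × 81.8 = 127360 kJ/h
Q = ΔH = 127360 kJ/h = 35.379 kW
Heat supplied = 35.379 kW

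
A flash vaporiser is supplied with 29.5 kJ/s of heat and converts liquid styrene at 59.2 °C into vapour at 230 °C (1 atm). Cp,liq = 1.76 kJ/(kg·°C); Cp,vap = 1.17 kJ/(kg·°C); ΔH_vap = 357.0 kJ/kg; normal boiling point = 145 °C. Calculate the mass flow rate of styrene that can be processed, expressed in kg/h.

Δh = 1.76×(145−59.2) + 357.0 + 1.17×(230−145) = 607.46 kJ/kg
Q = 29.5 kJ/s = 29.5 kJ/s = 106200 kJ/h
ṁ = Q/Δh = 106200 / 607.46 = 174.83 kg/h

ṁ = 175 kg/h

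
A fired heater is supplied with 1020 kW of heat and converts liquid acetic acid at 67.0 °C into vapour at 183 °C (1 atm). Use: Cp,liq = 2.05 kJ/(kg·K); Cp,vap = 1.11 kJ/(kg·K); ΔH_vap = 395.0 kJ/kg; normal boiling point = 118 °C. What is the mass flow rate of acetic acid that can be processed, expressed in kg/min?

Δh = 2.05×(118−67.0) + 395.0 + 1.11×(183−118) = 571.7 kJ/kg
Q = 1020 kW = 1020 kJ/s = 61200 kJ/min
ṁ = Q/Δh = 61200 / 571.7 = 107.05 kg/min

ṁ = 107 kg/min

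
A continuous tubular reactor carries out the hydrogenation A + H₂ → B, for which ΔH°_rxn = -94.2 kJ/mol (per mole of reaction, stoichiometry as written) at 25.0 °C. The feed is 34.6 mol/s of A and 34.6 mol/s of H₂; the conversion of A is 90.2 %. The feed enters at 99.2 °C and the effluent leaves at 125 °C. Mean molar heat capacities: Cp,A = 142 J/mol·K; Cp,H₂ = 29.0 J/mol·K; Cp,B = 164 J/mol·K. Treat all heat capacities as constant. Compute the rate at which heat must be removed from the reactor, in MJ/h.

Extent of reaction ξ = 0.902 × 34.6 = 31.209 mol/s
Reaction term: ξ·ΔH°_rxn = 31.209 × -94.2 = -2939.9 kJ/s
Sensible, feed 99.2→25 °C: -439.01 kJ/s
Outlet flows (mol/s): A 3.3908, H₂ 3.3908, B 31.209
Sensible, products 25→125 °C: 569.81 kJ/s
Q = ΔH = -2809.1 kJ/s = -2809.1 kW
Heat removed = 10113 MJ/h

Q_out = 10100 MJ/h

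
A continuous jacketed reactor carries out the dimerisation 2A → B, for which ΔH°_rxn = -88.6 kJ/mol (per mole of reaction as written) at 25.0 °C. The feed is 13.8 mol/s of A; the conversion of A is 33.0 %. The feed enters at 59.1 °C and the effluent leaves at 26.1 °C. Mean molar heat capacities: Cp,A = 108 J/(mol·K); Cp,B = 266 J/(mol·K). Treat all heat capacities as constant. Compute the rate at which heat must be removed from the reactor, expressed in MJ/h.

Q_out = 903 MJ/h

Extent of reaction ξ = 0.330 × 13.8 / 2 = 2.277 mol/s
Reaction term: ξ·ΔH°_rxn = 2.277 × -88.6 = -201.74 kJ/s
Sensible, feed 59.1→25 °C: -50.823 kJ/s
Outlet flows (mol/s): A 9.246, B 2.277
Sensible, products 25→26.1 °C: 1.7647 kJ/s
Q = ΔH = -250.8 kJ/s = -250.8 kW
Heat removed = 902.88 MJ/h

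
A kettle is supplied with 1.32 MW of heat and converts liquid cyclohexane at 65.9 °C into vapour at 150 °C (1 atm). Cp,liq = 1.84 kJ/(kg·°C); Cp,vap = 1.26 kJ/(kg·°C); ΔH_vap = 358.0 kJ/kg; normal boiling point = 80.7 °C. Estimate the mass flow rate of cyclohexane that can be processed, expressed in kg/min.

Δh = 1.84×(80.7−65.9) + 358.0 + 1.26×(150−80.7) = 472.55 kJ/kg
Q = 1.32 MW = 1320 kJ/s = 79200 kJ/min
ṁ = Q/Δh = 79200 / 472.55 = 167.6 kg/min

ṁ = 168 kg/min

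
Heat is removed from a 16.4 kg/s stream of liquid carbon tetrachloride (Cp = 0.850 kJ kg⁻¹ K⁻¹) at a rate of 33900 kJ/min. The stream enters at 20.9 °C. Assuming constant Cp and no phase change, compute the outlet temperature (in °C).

T_out = -19.6 °C

Q = 33900 kJ/min = 565 kJ/s
ΔT = Q/(ṁ·Cp) = 565/(16.4×0.850) = 40.531 K
T_out = 20.9 − 40.531 = -19.631 °C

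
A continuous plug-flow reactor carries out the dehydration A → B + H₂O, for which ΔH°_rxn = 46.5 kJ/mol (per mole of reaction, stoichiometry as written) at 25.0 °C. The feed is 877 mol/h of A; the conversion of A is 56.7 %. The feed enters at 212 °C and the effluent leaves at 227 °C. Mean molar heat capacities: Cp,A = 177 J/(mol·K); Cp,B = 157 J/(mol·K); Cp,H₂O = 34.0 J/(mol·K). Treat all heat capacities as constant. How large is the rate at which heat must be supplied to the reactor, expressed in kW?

Q_in = 7.46 kW

Extent of reaction ξ = 0.567 × 877 = 497.26 mol/h
Reaction term: ξ·ΔH°_rxn = 497.26 × 46.5 = 23123 kJ/h
Sensible, feed 212→25 °C: -29028 kJ/h
Outlet flows (mol/h): A 379.74, B 497.26, H₂O 497.26
Sensible, products 25→227 °C: 32763 kJ/h
Q = ΔH = 26857 kJ/h = 7.4603 kW
Heat supplied = 7.4603 kW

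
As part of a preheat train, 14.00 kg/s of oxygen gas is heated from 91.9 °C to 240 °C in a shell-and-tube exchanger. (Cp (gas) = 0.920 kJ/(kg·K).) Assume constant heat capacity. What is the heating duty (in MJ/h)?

Q = ṁ·Cp·ΔT = 14.00 × 0.920 × (240 − 91.9) = 1907.5 kJ/s
Heating duty = 6867.1 MJ/h

Q = 6870 MJ/h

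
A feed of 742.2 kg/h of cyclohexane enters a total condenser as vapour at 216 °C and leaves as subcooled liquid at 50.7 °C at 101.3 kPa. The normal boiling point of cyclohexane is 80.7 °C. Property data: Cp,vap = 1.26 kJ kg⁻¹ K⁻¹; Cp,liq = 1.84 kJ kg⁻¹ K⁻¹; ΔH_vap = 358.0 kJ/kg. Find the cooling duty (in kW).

vapour 216→80.7 °C: -170.48 kJ/kg
condensation at 80.7 °C: -358 kJ/kg
liquid 80.7→50.7 °C: -55.2 kJ/kg
Δh = -170.48 + -358 + -55.2 = -583.68 kJ/kg
Q = ṁ·Δh = 742.2 kg/h × -583.68 kJ/kg = -433210 kJ/h
|Q| = 120.33 kW

Q_c = 120 kW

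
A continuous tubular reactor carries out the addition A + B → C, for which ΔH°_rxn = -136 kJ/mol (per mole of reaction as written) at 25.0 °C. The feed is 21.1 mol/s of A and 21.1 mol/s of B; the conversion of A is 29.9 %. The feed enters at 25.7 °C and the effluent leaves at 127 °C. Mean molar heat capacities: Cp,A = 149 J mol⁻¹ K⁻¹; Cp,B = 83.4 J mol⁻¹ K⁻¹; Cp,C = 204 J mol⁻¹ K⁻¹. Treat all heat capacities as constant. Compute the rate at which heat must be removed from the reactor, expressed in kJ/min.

Q_out = 22800 kJ/min

Extent of reaction ξ = 0.299 × 21.1 = 6.3089 mol/s
Reaction term: ξ·ΔH°_rxn = 6.3089 × -136 = -858.01 kJ/s
Sensible, feed 25.7→25 °C: -3.4325 kJ/s
Outlet flows (mol/s): A 14.791, B 14.791, C 6.3089
Sensible, products 25→127 °C: 481.9 kJ/s
Q = ΔH = -379.55 kJ/s = -379.55 kW
Heat removed = 22773 kJ/min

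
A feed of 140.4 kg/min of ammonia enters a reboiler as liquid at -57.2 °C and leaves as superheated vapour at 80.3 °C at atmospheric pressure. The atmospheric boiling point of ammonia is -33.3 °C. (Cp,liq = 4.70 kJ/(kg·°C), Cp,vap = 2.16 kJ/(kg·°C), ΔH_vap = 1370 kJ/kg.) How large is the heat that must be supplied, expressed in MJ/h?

liquid -57.2→-33.3 °C: 112.33 kJ/kg
vaporisation at -33.3 °C: 1370 kJ/kg
vapour -33.3→80.3 °C: 245.38 kJ/kg
Δh = 112.33 + 1370 + 245.38 = 1727.7 kJ/kg
Q = ṁ·Δh = 140.4 kg/min × 1727.7 kJ/kg = 242570 kJ/min
|Q| = 4042.8 kW = 14554 MJ/h

Q = 14600 MJ/h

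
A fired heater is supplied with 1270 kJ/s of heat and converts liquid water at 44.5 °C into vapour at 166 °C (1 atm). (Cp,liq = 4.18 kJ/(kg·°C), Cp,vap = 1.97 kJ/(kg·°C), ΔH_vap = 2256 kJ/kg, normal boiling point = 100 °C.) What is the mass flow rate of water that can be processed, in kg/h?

Δh = 4.18×(100−44.5) + 2256 + 1.97×(166−100) = 2618 kJ/kg
Q = 1270 kJ/s = 1270 kJ/s = 4.572e+06 kJ/h
ṁ = Q/Δh = 4.572e+06 / 2618 = 1746.4 kg/h

ṁ = 1750 kg/h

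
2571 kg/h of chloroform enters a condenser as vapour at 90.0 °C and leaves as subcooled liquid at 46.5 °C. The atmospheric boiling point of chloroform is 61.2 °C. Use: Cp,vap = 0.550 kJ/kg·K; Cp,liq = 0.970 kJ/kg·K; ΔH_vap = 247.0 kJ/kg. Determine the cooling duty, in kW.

Q_c = 198 kW

vapour 90.0→61.2 °C: -15.84 kJ/kg
condensation at 61.2 °C: -247 kJ/kg
liquid 61.2→46.5 °C: -14.259 kJ/kg
Δh = -15.84 + -247 + -14.259 = -277.1 kJ/kg
Q = ṁ·Δh = 2571 kg/h × -277.1 kJ/kg = -712420 kJ/h
|Q| = 197.89 kW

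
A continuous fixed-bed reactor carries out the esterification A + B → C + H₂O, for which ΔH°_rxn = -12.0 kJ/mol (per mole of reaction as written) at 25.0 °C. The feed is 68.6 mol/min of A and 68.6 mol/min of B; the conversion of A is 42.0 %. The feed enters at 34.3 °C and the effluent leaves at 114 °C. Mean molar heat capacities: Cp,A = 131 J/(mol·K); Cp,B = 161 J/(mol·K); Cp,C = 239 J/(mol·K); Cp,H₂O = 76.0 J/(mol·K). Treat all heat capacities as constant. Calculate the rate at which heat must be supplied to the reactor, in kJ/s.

Extent of reaction ξ = 0.420 × 68.6 = 28.812 mol/min
Reaction term: ξ·ΔH°_rxn = 28.812 × -12.0 = -345.74 kJ/min
Sensible, feed 34.3→25 °C: -186.29 kJ/min
Outlet flows (mol/min): A 39.788, B 39.788, C 28.812, H₂O 28.812
Sensible, products 25→114 °C: 1841.8 kJ/min
Q = ΔH = 1309.7 kJ/min = 21.829 kW
Heat supplied = 21.829 kJ/s

Q_in = 21.8 kJ/s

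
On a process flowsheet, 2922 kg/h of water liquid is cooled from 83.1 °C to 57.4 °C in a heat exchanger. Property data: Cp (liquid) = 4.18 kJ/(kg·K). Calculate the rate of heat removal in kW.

Q_c = 87.2 kW

Q = ṁ·Cp·ΔT = 2922 × 4.18 × (57.4 − 83.1) = -313900 kJ/h
Converting: 313900 / 3600 s = 87.194 kW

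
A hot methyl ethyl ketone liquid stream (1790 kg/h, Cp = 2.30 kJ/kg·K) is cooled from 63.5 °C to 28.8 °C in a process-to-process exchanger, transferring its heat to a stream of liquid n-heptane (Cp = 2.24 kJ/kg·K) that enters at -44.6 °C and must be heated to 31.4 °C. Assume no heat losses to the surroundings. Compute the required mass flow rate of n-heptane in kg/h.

Heat released by hot stream: Q = 1790 × 2.30 × (63.5 − 28.8) = 142860 kJ/h
Energy balance on cold side (adiabatic exchanger): Q = ṁ_c·Cp_c·(T_c,out − T_c,in)
ṁ_c = 142860 / [2.24 × (31.4 − -44.6)] = 839.17 kg/h

ṁ_c = 839 kg/h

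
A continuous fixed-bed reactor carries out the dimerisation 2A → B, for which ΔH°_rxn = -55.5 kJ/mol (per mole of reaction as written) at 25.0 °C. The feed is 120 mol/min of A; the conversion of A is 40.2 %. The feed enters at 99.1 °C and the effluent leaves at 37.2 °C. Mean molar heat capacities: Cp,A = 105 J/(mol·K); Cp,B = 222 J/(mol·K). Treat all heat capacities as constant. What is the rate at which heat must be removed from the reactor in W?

Q_out = 35300 W

Extent of reaction ξ = 0.402 × 120 / 2 = 24.12 mol/min
Reaction term: ξ·ΔH°_rxn = 24.12 × -55.5 = -1338.7 kJ/min
Sensible, feed 99.1→25 °C: -933.66 kJ/min
Outlet flows (mol/min): A 71.76, B 24.12
Sensible, products 25→37.2 °C: 157.25 kJ/min
Q = ΔH = -2115.1 kJ/min = -35.251 kW
Heat removed = 35251 W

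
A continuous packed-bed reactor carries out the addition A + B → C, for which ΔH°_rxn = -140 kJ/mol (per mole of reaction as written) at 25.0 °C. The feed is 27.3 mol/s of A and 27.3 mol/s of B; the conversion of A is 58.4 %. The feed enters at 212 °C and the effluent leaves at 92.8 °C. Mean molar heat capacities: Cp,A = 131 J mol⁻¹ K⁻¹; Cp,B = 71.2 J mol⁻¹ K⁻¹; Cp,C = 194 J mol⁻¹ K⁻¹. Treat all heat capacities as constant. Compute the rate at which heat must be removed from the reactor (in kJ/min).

Q_out = 174000 kJ/min

Extent of reaction ξ = 0.584 × 27.3 = 15.943 mol/s
Reaction term: ξ·ΔH°_rxn = 15.943 × -140 = -2232 kJ/s
Sensible, feed 212→25 °C: -1032.3 kJ/s
Outlet flows (mol/s): A 11.357, B 11.357, C 15.943
Sensible, products 25→92.8 °C: 365.4 kJ/s
Q = ΔH = -2898.9 kJ/s = -2898.9 kW
Heat removed = 173930 kJ/min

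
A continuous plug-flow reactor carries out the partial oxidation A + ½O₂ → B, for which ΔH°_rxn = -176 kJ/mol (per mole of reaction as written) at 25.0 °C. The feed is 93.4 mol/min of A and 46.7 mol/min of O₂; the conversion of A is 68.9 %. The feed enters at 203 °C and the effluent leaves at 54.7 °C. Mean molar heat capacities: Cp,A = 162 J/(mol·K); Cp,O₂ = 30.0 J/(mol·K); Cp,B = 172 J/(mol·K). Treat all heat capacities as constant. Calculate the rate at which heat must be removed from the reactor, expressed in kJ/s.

Q_out = 230 kJ/s

Extent of reaction ξ = 0.689 × 93.4 = 64.353 mol/min
Reaction term: ξ·ΔH°_rxn = 64.353 × -176 = -11326 kJ/min
Sensible, feed 203→25 °C: -2942.7 kJ/min
Outlet flows (mol/min): A 29.047, O₂ 14.524, B 64.353
Sensible, products 25→54.7 °C: 481.44 kJ/min
Q = ΔH = -13787 kJ/min = -229.79 kW
Heat removed = 229.79 kJ/s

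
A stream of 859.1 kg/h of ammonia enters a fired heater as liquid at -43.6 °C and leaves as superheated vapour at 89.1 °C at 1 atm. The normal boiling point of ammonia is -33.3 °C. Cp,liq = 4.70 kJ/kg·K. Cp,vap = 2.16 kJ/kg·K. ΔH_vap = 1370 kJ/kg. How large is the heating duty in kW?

liquid -43.6→-33.3 °C: 48.41 kJ/kg
vaporisation at -33.3 °C: 1370 kJ/kg
vapour -33.3→89.1 °C: 264.38 kJ/kg
Δh = 48.41 + 1370 + 264.38 = 1682.8 kJ/kg
Q = ṁ·Δh = 859.1 kg/h × 1682.8 kJ/kg = 1.4457e+06 kJ/h
|Q| = 401.58 kW

Q = 402 kW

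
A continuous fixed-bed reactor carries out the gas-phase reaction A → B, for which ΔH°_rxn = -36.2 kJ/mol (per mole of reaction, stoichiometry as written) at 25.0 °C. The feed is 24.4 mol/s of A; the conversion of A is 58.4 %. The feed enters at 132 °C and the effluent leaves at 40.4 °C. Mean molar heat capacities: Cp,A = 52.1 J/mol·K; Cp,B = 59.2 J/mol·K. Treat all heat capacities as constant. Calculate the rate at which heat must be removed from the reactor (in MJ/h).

Q_out = 2270 MJ/h

Extent of reaction ξ = 0.584 × 24.4 = 14.25 mol/s
Reaction term: ξ·ΔH°_rxn = 14.25 × -36.2 = -515.84 kJ/s
Sensible, feed 132→25 °C: -136.02 kJ/s
Outlet flows (mol/s): A 10.15, B 14.25
Sensible, products 25→40.4 °C: 21.135 kJ/s
Q = ΔH = -630.72 kJ/s = -630.72 kW
Heat removed = 2270.6 MJ/h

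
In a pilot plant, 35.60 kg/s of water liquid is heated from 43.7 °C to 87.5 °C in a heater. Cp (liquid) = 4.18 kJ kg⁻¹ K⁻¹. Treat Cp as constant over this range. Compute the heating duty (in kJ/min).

Q = ṁ·Cp·ΔT = 35.60 × 4.18 × (87.5 − 43.7) = 6517.8 kJ/s
Heating duty = 391070 kJ/min

Q = 391000 kJ/min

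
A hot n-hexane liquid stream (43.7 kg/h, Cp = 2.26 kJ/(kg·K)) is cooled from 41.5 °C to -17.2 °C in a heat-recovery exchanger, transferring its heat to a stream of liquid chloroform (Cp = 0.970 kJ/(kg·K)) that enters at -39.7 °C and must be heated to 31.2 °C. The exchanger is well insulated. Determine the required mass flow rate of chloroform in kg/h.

ṁ_c = 84.3 kg/h

Heat released by hot stream: Q = 43.7 × 2.26 × (41.5 − -17.2) = 5797.3 kJ/h
Energy balance on cold side (adiabatic exchanger): Q = ṁ_c·Cp_c·(T_c,out − T_c,in)
ṁ_c = 5797.3 / [0.970 × (31.2 − -39.7)] = 84.297 kg/h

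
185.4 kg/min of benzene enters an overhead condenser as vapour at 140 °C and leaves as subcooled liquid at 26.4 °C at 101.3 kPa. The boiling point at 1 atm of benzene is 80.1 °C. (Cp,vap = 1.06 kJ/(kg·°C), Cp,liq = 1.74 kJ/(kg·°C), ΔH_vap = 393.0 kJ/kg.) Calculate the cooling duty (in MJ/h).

vapour 140→80.1 °C: -63.494 kJ/kg
condensation at 80.1 °C: -393 kJ/kg
liquid 80.1→26.4 °C: -93.438 kJ/kg
Δh = -63.494 + -393 + -93.438 = -549.93 kJ/kg
Q = ṁ·Δh = 185.4 kg/min × -549.93 kJ/kg = -101960 kJ/min
|Q| = 1699.3 kW = 6117.4 MJ/h

Q_c = 6120 MJ/h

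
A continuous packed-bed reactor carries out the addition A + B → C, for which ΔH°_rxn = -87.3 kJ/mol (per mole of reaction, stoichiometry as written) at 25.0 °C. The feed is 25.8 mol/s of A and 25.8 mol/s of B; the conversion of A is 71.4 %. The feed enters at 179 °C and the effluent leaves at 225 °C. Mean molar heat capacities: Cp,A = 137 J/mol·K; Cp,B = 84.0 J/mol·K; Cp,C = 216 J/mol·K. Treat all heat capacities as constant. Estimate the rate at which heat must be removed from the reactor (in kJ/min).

Q_out = 81900 kJ/min

Extent of reaction ξ = 0.714 × 25.8 = 18.421 mol/s
Reaction term: ξ·ΔH°_rxn = 18.421 × -87.3 = -1608.2 kJ/s
Sensible, feed 179→25 °C: -878.08 kJ/s
Outlet flows (mol/s): A 7.3788, B 7.3788, C 18.421
Sensible, products 25→225 °C: 1121.9 kJ/s
Q = ΔH = -1364.3 kJ/s = -1364.3 kW
Heat removed = 81859 kJ/min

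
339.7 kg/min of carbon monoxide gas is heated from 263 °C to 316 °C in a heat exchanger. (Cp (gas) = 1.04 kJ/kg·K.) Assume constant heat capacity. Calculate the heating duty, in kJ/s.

Q = ṁ·Cp·ΔT = 339.7 × 1.04 × (316 − 263) = 18724 kJ/min
Converting: 18724 / 60 s = 312.07 kW

Q = 312 kJ/s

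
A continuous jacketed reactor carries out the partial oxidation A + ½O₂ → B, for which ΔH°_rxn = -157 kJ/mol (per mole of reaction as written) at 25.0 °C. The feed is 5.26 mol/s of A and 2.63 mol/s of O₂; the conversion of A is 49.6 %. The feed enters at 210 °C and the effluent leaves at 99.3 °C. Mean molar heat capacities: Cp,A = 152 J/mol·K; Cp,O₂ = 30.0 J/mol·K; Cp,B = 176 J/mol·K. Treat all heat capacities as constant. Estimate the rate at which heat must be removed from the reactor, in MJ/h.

Q_out = 1820 MJ/h

Extent of reaction ξ = 0.496 × 5.26 = 2.609 mol/s
Reaction term: ξ·ΔH°_rxn = 2.609 × -157 = -409.61 kJ/s
Sensible, feed 210→25 °C: -162.51 kJ/s
Outlet flows (mol/s): A 2.651, O₂ 1.3255, B 2.609
Sensible, products 25→99.3 °C: 67.011 kJ/s
Q = ΔH = -505.1 kJ/s = -505.1 kW
Heat removed = 1818.4 MJ/h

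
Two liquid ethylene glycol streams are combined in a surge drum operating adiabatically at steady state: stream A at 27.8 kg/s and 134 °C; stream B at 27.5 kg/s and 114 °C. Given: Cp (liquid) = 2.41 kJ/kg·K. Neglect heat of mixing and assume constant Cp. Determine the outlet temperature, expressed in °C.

T_out = 124 °C

No heat crosses the boundary, so H_out = H_in.
T_out = Σ ṁᵢCp,ᵢTᵢ / Σ ṁᵢCp,ᵢ
      = 16533 / 133.27 = 124.05 °C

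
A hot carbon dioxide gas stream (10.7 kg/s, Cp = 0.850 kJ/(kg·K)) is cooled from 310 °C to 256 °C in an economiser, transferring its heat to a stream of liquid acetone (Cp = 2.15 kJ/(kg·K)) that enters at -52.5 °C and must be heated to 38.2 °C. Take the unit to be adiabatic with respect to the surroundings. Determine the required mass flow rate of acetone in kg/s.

Heat released by hot stream: Q = 10.7 × 0.850 × (310 − 256) = 491.13 kJ/s
Energy balance on cold side (adiabatic exchanger): Q = ṁ_c·Cp_c·(T_c,out − T_c,in)
ṁ_c = 491.13 / [2.15 × (38.2 − -52.5)] = 2.5186 kg/s

ṁ_c = 2.52 kg/s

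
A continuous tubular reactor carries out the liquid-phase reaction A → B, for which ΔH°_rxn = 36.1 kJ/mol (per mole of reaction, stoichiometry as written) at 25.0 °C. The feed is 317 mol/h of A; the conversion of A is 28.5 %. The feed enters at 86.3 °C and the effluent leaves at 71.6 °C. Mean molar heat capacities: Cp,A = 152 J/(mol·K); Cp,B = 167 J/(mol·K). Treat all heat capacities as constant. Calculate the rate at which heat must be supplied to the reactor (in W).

Q_in = 727 W

Extent of reaction ξ = 0.285 × 317 = 90.345 mol/h
Reaction term: ξ·ΔH°_rxn = 90.345 × 36.1 = 3261.5 kJ/h
Sensible, feed 86.3→25 °C: -2953.7 kJ/h
Outlet flows (mol/h): A 226.66, B 90.345
Sensible, products 25→71.6 °C: 2308.5 kJ/h
Q = ΔH = 2616.3 kJ/h = 0.72675 kW
Heat supplied = 726.75 W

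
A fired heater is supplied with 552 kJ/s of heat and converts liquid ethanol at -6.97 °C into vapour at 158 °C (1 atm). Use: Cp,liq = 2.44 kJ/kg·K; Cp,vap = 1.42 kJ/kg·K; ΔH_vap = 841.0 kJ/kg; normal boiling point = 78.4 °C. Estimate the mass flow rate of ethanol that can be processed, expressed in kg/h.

Δh = 2.44×(78.4−-6.97) + 841.0 + 1.42×(158−78.4) = 1162.3 kJ/kg
Q = 552 kJ/s = 552 kJ/s = 1.9872e+06 kJ/h
ṁ = Q/Δh = 1.9872e+06 / 1162.3 = 1709.7 kg/h

ṁ = 1710 kg/h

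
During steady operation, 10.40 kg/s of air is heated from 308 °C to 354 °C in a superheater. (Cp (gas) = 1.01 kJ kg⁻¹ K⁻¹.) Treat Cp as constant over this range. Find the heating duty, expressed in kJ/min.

Q = 29000 kJ/min

Q = ṁ·Cp·ΔT = 10.40 × 1.01 × (354 − 308) = 483.18 kJ/s
Heating duty = 28991 kJ/min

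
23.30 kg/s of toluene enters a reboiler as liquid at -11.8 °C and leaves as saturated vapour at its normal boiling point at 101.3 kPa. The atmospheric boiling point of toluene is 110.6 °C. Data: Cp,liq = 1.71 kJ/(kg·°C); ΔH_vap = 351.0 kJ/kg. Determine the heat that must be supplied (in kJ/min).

Q = 783000 kJ/min

liquid -11.8→110.6 °C: 209.3 kJ/kg
vaporisation at 110.6 °C: 351 kJ/kg
Δh = 209.3 + 351 = 560.3 kJ/kg
Q = ṁ·Δh = 23.30 kg/s × 560.3 kJ/kg = 13055 kJ/s
|Q| = 13055 kW = 783300 kJ/min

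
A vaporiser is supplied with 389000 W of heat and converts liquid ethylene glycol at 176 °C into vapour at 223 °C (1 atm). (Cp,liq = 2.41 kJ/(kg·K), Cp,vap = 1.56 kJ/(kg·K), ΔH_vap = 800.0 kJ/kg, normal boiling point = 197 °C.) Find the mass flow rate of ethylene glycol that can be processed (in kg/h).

Δh = 2.41×(197−176) + 800.0 + 1.56×(223−197) = 891.17 kJ/kg
Q = 389000 W = 389 kJ/s = 1.4004e+06 kJ/h
ṁ = Q/Δh = 1.4004e+06 / 891.17 = 1571.4 kg/h

ṁ = 1570 kg/h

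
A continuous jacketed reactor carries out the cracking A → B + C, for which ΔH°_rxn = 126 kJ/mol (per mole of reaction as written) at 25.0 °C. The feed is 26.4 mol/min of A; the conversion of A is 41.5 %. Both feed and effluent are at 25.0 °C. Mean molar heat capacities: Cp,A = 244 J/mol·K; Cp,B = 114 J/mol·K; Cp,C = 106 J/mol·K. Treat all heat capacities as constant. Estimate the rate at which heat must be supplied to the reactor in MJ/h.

Extent of reaction ξ = 0.415 × 26.4 = 10.956 mol/min
Reaction term: ξ·ΔH°_rxn = 10.956 × 126 = 1380.5 kJ/min
Q = ΔH = 1380.5 kJ/min = 23.008 kW
Heat supplied = 82.827 MJ/h

Q_in = 82.8 MJ/h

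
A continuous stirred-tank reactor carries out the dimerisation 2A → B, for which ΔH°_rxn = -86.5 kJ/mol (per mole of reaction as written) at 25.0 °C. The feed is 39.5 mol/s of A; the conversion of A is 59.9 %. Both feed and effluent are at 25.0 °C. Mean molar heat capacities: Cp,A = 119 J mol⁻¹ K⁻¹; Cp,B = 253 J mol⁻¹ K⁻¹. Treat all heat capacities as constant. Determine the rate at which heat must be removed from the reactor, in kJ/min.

Extent of reaction ξ = 0.599 × 39.5 / 2 = 11.83 mol/s
Reaction term: ξ·ΔH°_rxn = 11.83 × -86.5 = -1023.3 kJ/s
Q = ΔH = -1023.3 kJ/s = -1023.3 kW
Heat removed = 61399 kJ/min

Q_out = 61400 kJ/min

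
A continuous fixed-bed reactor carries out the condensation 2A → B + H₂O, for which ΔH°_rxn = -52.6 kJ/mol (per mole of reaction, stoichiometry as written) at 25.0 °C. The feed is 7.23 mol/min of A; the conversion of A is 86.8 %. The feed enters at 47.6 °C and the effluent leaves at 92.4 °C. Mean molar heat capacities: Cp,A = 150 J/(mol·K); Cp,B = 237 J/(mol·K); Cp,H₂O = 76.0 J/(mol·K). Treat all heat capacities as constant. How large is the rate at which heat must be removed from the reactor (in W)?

Q_out = 1900 W

Extent of reaction ξ = 0.868 × 7.23 / 2 = 3.1378 mol/min
Reaction term: ξ·ΔH°_rxn = 3.1378 × -52.6 = -165.05 kJ/min
Sensible, feed 47.6→25 °C: -24.51 kJ/min
Outlet flows (mol/min): A 0.95436, B 3.1378, H₂O 3.1378
Sensible, products 25→92.4 °C: 75.845 kJ/min
Q = ΔH = -113.71 kJ/min = -1.8952 kW
Heat removed = 1895.2 W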